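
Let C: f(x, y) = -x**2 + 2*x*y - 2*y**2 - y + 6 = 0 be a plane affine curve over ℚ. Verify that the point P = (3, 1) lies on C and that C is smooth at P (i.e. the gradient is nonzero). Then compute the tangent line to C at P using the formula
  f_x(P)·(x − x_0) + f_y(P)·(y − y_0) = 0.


Tangent line at P: -4*x + y + 11 = 0.

Step 1: f(3, 1) = 0, so P lies on C.
Step 2: partial derivatives
  f_x(x, y) = -2*x + 2*y, f_y(x, y) = 2*x - 4*y - 1.
  f_x(P) = -4, f_y(P) = 1 (gradient nonzero, so P is smooth).
Step 3: tangent line at P: -4·(x − 3) + 1·(y − 1) = 0.
Expanding: -4*x + y + 11 = 0.


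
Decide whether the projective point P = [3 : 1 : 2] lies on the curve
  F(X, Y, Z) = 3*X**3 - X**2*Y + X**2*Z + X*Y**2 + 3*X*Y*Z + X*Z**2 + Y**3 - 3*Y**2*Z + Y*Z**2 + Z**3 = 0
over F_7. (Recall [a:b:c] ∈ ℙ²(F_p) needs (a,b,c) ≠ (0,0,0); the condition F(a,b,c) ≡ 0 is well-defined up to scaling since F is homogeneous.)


F(3,1,2) ≡ 4 (mod 7); P is NOT on the curve.

Evaluate F(3, 1, 2) term-by-term (mod 7).
  3*X**3 ↦ 3·27·1·1 = 81
  -X**2*Y ↦ -1·9·1·1 = -9
  X**2*Z ↦ 1·9·1·2 = 18
  X*Y**2 ↦ 1·3·1·1 = 3
  3*X*Y*Z ↦ 3·3·1·2 = 18
  X*Z**2 ↦ 1·3·1·4 = 12
  Y**3 ↦ 1·1·1·1 = 1
  -3*Y**2*Z ↦ -3·1·1·2 = -6
  Y*Z**2 ↦ 1·1·1·4 = 4
  Z**3 ↦ 1·1·1·8 = 8
Sum: F(3, 1, 2) = (81) + (-9) + (18) + (3) + (18) + (12) + (1) + (-6) + (4) + (8) = 130.
Reducing mod 7: 130 ≡ 4 (mod 7).
Since F(a, b, c) ≡ 4 ≠ 0 (mod 7), P does NOT lie on the curve.


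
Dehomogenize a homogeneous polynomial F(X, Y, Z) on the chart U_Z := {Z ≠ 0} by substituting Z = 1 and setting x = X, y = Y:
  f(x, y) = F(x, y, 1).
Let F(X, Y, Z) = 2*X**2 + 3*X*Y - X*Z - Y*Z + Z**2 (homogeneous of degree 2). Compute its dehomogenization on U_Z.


f(x, y) = 2*x**2 + 3*x*y - x - y + 1

On U_Z we set Z = 1. Each monomial c·X^i·Y^j·Z^k in F becomes c·x^i·y^j·1^k = c·x^i·y^j.
Substituting Z = 1: F(X, Y, 1) = 2*x**2 + 3*x*y - x - y + 1.
Note: deg(f) ≤ deg(F) = 2; strict inequality happens when F is divisible by Z (lost terms).


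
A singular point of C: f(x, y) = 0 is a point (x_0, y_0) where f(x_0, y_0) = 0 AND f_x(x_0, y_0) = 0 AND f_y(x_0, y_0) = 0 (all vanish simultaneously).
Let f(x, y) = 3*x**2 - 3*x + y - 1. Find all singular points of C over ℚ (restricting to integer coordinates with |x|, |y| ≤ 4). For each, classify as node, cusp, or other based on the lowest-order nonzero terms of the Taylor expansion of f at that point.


No singular points in the scanned grid; C is smooth there.

Compute partial derivatives:
  f_x = 6*x - 3.
  f_y = 1.
f_y = 1 is a nonzero constant, so f_y never vanishes: no point (x, y) can satisfy f = f_x = f_y = 0. In particular no (x, y) ∈ {−4, ..., 4}² is singular; the curve is smooth.


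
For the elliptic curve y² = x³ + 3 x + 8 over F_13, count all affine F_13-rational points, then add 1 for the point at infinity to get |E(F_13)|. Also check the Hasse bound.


Affine points = {(1, 5), (1, 8), (2, 3), (2, 10), (9, 6), (9, 7), (12, 2), (12, 11)}; affine count = 8; |E(F_13)| = 9.

Discriminant check: Δ ∝ 4a³ + 27b² = 4·3³ + 27·8² = 4·27 + 27·64 ≡ 3 (mod 13). Nonzero ⇒ E is nonsingular.
For each x ∈ F_13, compute rhs = x³ + 3·x + 8 mod 13, then count y ∈ F_13 with y² ≡ rhs.
  x = 0: rhs = 8, matching y values: none (0 points).
  x = 1: rhs = 12, matching y values: 5, 8 (2 points).
  x = 2: rhs = 9, matching y values: 3, 10 (2 points).
  x = 3: rhs = 5, matching y values: none (0 points).
  x = 4: rhs = 6, matching y values: none (0 points).
  x = 5: rhs = 5, matching y values: none (0 points).
  x = 6: rhs = 8, matching y values: none (0 points).
  x = 7: rhs = 8, matching y values: none (0 points).
  x = 8: rhs = 11, matching y values: none (0 points).
  x = 9: rhs = 10, matching y values: 6, 7 (2 points).
  x = 10: rhs = 11, matching y values: none (0 points).
  x = 11: rhs = 7, matching y values: none (0 points).
  x = 12: rhs = 4, matching y values: 2, 11 (2 points).
Total affine count: 8.
Full point count |E(F_13)| = 8 + 1 = 9.
Hasse bound: |9 − (13+1)| = |-5| = 5 ≤ 2√13 ≈ 7.2111 ✓.


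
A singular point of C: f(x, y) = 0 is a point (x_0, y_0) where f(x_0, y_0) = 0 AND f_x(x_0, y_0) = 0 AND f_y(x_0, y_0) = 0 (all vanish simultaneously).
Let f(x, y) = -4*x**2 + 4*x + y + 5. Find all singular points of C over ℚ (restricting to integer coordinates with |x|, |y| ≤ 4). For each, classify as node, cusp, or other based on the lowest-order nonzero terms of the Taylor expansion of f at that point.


No singular points in the scanned grid; C is smooth there.

Compute partial derivatives:
  f_x = 4 - 8*x.
  f_y = 1.
f_y = 1 is a nonzero constant, so f_y never vanishes: no point (x, y) can satisfy f = f_x = f_y = 0. In particular no (x, y) ∈ {−4, ..., 4}² is singular; the curve is smooth.


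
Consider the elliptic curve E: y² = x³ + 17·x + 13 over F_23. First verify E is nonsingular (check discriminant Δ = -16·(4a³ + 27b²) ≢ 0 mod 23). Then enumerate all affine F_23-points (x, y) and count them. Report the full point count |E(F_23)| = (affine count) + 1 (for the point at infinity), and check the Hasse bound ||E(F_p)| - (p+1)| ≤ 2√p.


Affine points = {(0, 6), (0, 17), (1, 10), (1, 13), (2, 3), (2, 20), (5, 4), (5, 19), (6, 3), (6, 20), (11, 6), (11, 17), (12, 6), (12, 17), (13, 4), (13, 19), (15, 3), (15, 20), (20, 2), (20, 21), (22, 8), (22, 15)}; affine count = 22; |E(F_23)| = 23.

Discriminant check: Δ ∝ 4a³ + 27b² = 4·17³ + 27·13² = 4·4913 + 27·169 ≡ 19 (mod 23). Nonzero ⇒ E is nonsingular.
For each x ∈ F_23, compute rhs = x³ + 17·x + 13 mod 23, then count y ∈ F_23 with y² ≡ rhs.
  x = 0: rhs = 13, matching y values: 6, 17 (2 points).
  x = 1: rhs = 8, matching y values: 10, 13 (2 points).
  x = 2: rhs = 9, matching y values: 3, 20 (2 points).
  x = 3: rhs = 22, matching y values: none (0 points).
  x = 4: rhs = 7, matching y values: none (0 points).
  x = 5: rhs = 16, matching y values: 4, 19 (2 points).
  x = 6: rhs = 9, matching y values: 3, 20 (2 points).
  x = 7: rhs = 15, matching y values: none (0 points).
  x = 8: rhs = 17, matching y values: none (0 points).
  x = 9: rhs = 21, matching y values: none (0 points).
  x = 10: rhs = 10, matching y values: none (0 points).
  x = 11: rhs = 13, matching y values: 6, 17 (2 points).
  x = 12: rhs = 13, matching y values: 6, 17 (2 points).
  x = 13: rhs = 16, matching y values: 4, 19 (2 points).
  x = 14: rhs = 5, matching y values: none (0 points).
  x = 15: rhs = 9, matching y values: 3, 20 (2 points).
  x = 16: rhs = 11, matching y values: none (0 points).
  x = 17: rhs = 17, matching y values: none (0 points).
  x = 18: rhs = 10, matching y values: none (0 points).
  x = 19: rhs = 19, matching y values: none (0 points).
  x = 20: rhs = 4, matching y values: 2, 21 (2 points).
  x = 21: rhs = 17, matching y values: none (0 points).
  x = 22: rhs = 18, matching y values: 8, 15 (2 points).
Total affine count: 22.
Full point count |E(F_23)| = 22 + 1 = 23.
Hasse bound: |23 − (23+1)| = |-1| = 1 ≤ 2√23 ≈ 9.5917 ✓.


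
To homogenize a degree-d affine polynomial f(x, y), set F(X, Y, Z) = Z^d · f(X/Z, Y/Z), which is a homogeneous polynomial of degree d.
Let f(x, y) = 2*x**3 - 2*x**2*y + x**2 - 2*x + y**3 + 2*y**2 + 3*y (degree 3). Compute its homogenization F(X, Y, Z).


F(X, Y, Z) = 2*X**3 - 2*X**2*Y + X**2*Z - 2*X*Z**2 + Y**3 + 2*Y**2*Z + 3*Y*Z**2

deg(f) = 3.
Substitute x = X/Z, y = Y/Z into f, then multiply by Z^3.
  monomial 2·x^3·y^0 ↦ 2·X^3·Y^0·Z^0.
  monomial -2·x^2·y^1 ↦ -2·X^2·Y^1·Z^0.
  monomial 1·x^2·y^0 ↦ 1·X^2·Y^0·Z^1.
  monomial -2·x^1·y^0 ↦ -2·X^1·Y^0·Z^2.
  monomial 1·x^0·y^3 ↦ 1·X^0·Y^3·Z^0.
  monomial 2·x^0·y^2 ↦ 2·X^0·Y^2·Z^1.
  monomial 3·x^0·y^1 ↦ 3·X^0·Y^1·Z^2.
Collecting: F(X, Y, Z) = 2*X**3 - 2*X**2*Y + X**2*Z - 2*X*Z**2 + Y**3 + 2*Y**2*Z + 3*Y*Z**2.


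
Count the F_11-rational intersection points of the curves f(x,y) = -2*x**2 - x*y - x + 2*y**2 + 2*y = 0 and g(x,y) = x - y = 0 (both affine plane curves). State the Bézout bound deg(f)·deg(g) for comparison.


Common zeros: {(0, 0), (1, 1)}; count = 2; Bézout bound = 2.

deg(f) = 2, deg(g) = 1, so Bézout bound = 2.
Scan x ∈ F_11. For each x, list the y ∈ F_11 with f(x, y) ≡ 0 and those with g(x, y) ≡ 0 (mod 11); the common zeros in that column are the intersection.
  x = 0: f ≡ 0 at y ∈ {0, 10}; g ≡ 0 at y ∈ {0}; common: {0}.
  x = 1: f ≡ 0 at y ∈ {1, 4}; g ≡ 0 at y ∈ {1}; common: {1}.
  x = 2: f ≡ 0 at y ∈ {4, 7}; g ≡ 0 at y ∈ {2}; common: ∅.
  x = 3: f ≡ 0 at y ∈ {8, 9}; g ≡ 0 at y ∈ {3}; common: ∅.
  x = 4: f ≡ 0 at y ∈ ∅; g ≡ 0 at y ∈ {4}; common: ∅.
  x = 5: f ≡ 0 at y ∈ {0, 7}; g ≡ 0 at y ∈ {5}; common: ∅.
  x = 6: f ≡ 0 at y ∈ ∅; g ≡ 0 at y ∈ {6}; common: ∅.
  x = 7: f ≡ 0 at y ∈ ∅; g ≡ 0 at y ∈ {7}; common: ∅.
  x = 8: f ≡ 0 at y ∈ ∅; g ≡ 0 at y ∈ {8}; common: ∅.
  x = 9: f ≡ 0 at y ∈ {1, 8}; g ≡ 0 at y ∈ {9}; common: ∅.
  x = 10: f ≡ 0 at y ∈ ∅; g ≡ 0 at y ∈ {10}; common: ∅.
Collecting: common zeros = {(0, 0), (1, 1)}, so the count is 2.
Comparison with the Bézout bound: 2 ≤ 2 = deg(f)·deg(g), as expected for curves with no common component (the bound is attained).


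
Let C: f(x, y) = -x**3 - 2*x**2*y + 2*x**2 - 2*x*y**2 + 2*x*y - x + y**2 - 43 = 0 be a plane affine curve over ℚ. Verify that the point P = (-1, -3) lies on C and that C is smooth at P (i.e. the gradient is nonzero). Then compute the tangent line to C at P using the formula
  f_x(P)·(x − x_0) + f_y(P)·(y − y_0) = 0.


Tangent line at P: -44*x - 22*y - 110 = 0.

Step 1: f(-1, -3) = 0, so P lies on C.
Step 2: partial derivatives
  f_x(x, y) = -3*x**2 - 4*x*y + 4*x - 2*y**2 + 2*y - 1, f_y(x, y) = -2*x**2 - 4*x*y + 2*x + 2*y.
  f_x(P) = -44, f_y(P) = -22 (gradient nonzero, so P is smooth).
Step 3: tangent line at P: -44·(x − -1) + -22·(y − -3) = 0.
Expanding: -44*x - 22*y - 110 = 0.


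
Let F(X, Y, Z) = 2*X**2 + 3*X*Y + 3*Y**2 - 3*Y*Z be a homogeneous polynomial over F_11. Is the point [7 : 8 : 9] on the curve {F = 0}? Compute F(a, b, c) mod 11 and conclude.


F(7,8,9) ≡ 0 (mod 11); P is on the curve.

Evaluate F(7, 8, 9) term-by-term (mod 11).
  2*X**2 ↦ 2·49·1·1 = 98
  3*X*Y ↦ 3·7·8·1 = 168
  3*Y**2 ↦ 3·1·64·1 = 192
  -3*Y*Z ↦ -3·1·8·9 = -216
Sum: F(7, 8, 9) = (98) + (168) + (192) + (-216) = 242.
Reducing mod 11: 242 ≡ 0 (mod 11).
Since F(a, b, c) ≡ 0 (mod 11), P lies on the curve.


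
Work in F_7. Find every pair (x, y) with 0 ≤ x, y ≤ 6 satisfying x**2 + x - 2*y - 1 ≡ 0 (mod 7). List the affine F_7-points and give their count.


Affine F_7-points: {(0, 3), (1, 4), (2, 6), (3, 2), (4, 6), (5, 4), (6, 3)}; count = 7.

For each of the 49 pairs (x, y) ∈ F_7², evaluate f(x, y) mod 7. Record the zeros.
  x = 0: [0↦6, 1↦4, 2↦2, 3↦0, 4↦5, 5↦3, 6↦1]  zeros at y ∈ {3}
  x = 1: [0↦1, 1↦6, 2↦4, 3↦2, 4↦0, 5↦5, 6↦3]  zeros at y ∈ {4}
  x = 2: [0↦5, 1↦3, 2↦1, 3↦6, 4↦4, 5↦2, 6↦0]  zeros at y ∈ {6}
  x = 3: [0↦4, 1↦2, 2↦0, 3↦5, 4↦3, 5↦1, 6↦6]  zeros at y ∈ {2}
  x = 4: [0↦5, 1↦3, 2↦1, 3↦6, 4↦4, 5↦2, 6↦0]  zeros at y ∈ {6}
  x = 5: [0↦1, 1↦6, 2↦4, 3↦2, 4↦0, 5↦5, 6↦3]  zeros at y ∈ {4}
  x = 6: [0↦6, 1↦4, 2↦2, 3↦0, 4↦5, 5↦3, 6↦1]  zeros at y ∈ {3}
Collecting zeros: affine points = {(0, 3), (1, 4), (2, 6), (3, 2), (4, 6), (5, 4), (6, 3)}.
Total count |C(F_7)_aff| = 7.


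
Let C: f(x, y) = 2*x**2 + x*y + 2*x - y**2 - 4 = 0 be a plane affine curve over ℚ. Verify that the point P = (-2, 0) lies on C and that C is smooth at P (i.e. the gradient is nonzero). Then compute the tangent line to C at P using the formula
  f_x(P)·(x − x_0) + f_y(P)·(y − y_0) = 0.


Tangent line at P: -6*x - 2*y - 12 = 0.

Step 1: f(-2, 0) = 0, so P lies on C.
Step 2: partial derivatives
  f_x(x, y) = 4*x + y + 2, f_y(x, y) = x - 2*y.
  f_x(P) = -6, f_y(P) = -2 (gradient nonzero, so P is smooth).
Step 3: tangent line at P: -6·(x − -2) + -2·(y − 0) = 0.
Expanding: -6*x - 2*y - 12 = 0.


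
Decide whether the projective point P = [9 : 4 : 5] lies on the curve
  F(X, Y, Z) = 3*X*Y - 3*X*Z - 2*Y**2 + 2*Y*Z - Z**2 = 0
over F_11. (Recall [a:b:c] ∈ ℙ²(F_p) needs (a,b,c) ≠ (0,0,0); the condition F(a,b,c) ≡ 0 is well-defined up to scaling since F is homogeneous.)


F(9,4,5) ≡ 0 (mod 11); P is on the curve.

Evaluate F(9, 4, 5) term-by-term (mod 11).
  3*X*Y ↦ 3·9·4·1 = 108
  -3*X*Z ↦ -3·9·1·5 = -135
  -2*Y**2 ↦ -2·1·16·1 = -32
  2*Y*Z ↦ 2·1·4·5 = 40
  -Z**2 ↦ -1·1·1·25 = -25
Sum: F(9, 4, 5) = (108) + (-135) + (-32) + (40) + (-25) = -44.
Reducing mod 11: -44 ≡ 0 (mod 11).
Since F(a, b, c) ≡ 0 (mod 11), P lies on the curve.


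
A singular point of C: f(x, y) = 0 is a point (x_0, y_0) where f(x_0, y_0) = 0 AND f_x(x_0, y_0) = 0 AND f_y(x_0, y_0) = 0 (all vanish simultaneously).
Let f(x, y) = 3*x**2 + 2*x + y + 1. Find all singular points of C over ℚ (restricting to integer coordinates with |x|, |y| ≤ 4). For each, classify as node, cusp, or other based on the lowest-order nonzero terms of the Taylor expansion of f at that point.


No singular points in the scanned grid; C is smooth there.

Compute partial derivatives:
  f_x = 6*x + 2.
  f_y = 1.
f_y = 1 is a nonzero constant, so f_y never vanishes: no point (x, y) can satisfy f = f_x = f_y = 0. In particular no (x, y) ∈ {−4, ..., 4}² is singular; the curve is smooth.


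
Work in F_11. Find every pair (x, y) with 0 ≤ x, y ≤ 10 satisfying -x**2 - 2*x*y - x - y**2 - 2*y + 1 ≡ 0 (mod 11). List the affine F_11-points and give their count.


Affine F_11-points: {(1, 3), (1, 4), (2, 6), (2, 10), (3, 0), (3, 3), (7, 0), (7, 6), (9, 1), (10, 1), (10, 10)}; count = 11.

For each of the 121 pairs (x, y) ∈ F_11², evaluate f(x, y) mod 11. Record the zeros.
  x = 0: [0↦1, 1↦9, 2↦4, 3↦8, 4↦10, 5↦10, 6↦8, 7↦4, 8↦9, 9↦1, 10↦2]  zeros at y ∈ ∅
  x = 1: [0↦10, 1↦5, 2↦9, 3↦0, 4↦0, 5↦9, 6↦5, 7↦10, 8↦2, 9↦3, 10↦2]  zeros at y ∈ {3, 4}
  x = 2: [0↦6, 1↦10, 2↦1, 3↦1, 4↦10, 5↦6, 6↦0, 7↦3, 8↦4, 9↦3, 10↦0]  zeros at y ∈ {6, 10}
  x = 3: [0↦0, 1↦2, 2↦2, 3↦0, 4↦7, 5↦1, 6↦4, 7↦5, 8↦4, 9↦1, 10↦7]  zeros at y ∈ {0, 3}
  x = 4: [0↦3, 1↦3, 2↦1, 3↦8, 4↦2, 5↦5, 6↦6, 7↦5, 8↦2, 9↦8, 10↦1]  zeros at y ∈ ∅
  x = 5: [0↦4, 1↦2, 2↦9, 3↦3, 4↦6, 5↦7, 6↦6, 7↦3, 8↦9, 9↦2, 10↦4]  zeros at y ∈ ∅
  x = 6: [0↦3, 1↦10, 2↦4, 3↦7, 4↦8, 5↦7, 6↦4, 7↦10, 8↦3, 9↦5, 10↦5]  zeros at y ∈ ∅
  x = 7: [0↦0, 1↦5, 2↦8, 3↦9, 4↦8, 5↦5, 6↦0, 7↦4, 8↦6, 9↦6, 10↦4]  zeros at y ∈ {0, 6}
  x = 8: [0↦6, 1↦9, 2↦10, 3↦9, 4↦6, 5↦1, 6↦5, 7↦7, 8↦7, 9↦5, 10↦1]  zeros at y ∈ ∅
  x = 9: [0↦10, 1↦0, 2↦10, 3↦7, 4↦2, 5↦6, 6↦8, 7↦8, 8↦6, 9↦2, 10↦7]  zeros at y ∈ {1}
  x = 10: [0↦1, 1↦0, 2↦8, 3↦3, 4↦7, 5↦9, 6↦9, 7↦7, 8↦3, 9↦8, 10↦0]  zeros at y ∈ {1, 10}
Collecting zeros: affine points = {(1, 3), (1, 4), (2, 6), (2, 10), (3, 0), (3, 3), (7, 0), (7, 6), (9, 1), (10, 1), (10, 10)}.
Total count |C(F_11)_aff| = 11.


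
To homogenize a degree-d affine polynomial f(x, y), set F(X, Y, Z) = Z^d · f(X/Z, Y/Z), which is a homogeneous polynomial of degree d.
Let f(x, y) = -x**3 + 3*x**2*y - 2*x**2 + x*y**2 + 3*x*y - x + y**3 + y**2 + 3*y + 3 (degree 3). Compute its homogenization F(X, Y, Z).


F(X, Y, Z) = -X**3 + 3*X**2*Y - 2*X**2*Z + X*Y**2 + 3*X*Y*Z - X*Z**2 + Y**3 + Y**2*Z + 3*Y*Z**2 + 3*Z**3

deg(f) = 3.
Substitute x = X/Z, y = Y/Z into f, then multiply by Z^3.
  monomial -1·x^3·y^0 ↦ -1·X^3·Y^0·Z^0.
  monomial 3·x^2·y^1 ↦ 3·X^2·Y^1·Z^0.
  monomial -2·x^2·y^0 ↦ -2·X^2·Y^0·Z^1.
  monomial 1·x^1·y^2 ↦ 1·X^1·Y^2·Z^0.
  monomial 3·x^1·y^1 ↦ 3·X^1·Y^1·Z^1.
  monomial -1·x^1·y^0 ↦ -1·X^1·Y^0·Z^2.
  monomial 1·x^0·y^3 ↦ 1·X^0·Y^3·Z^0.
  monomial 1·x^0·y^2 ↦ 1·X^0·Y^2·Z^1.
  monomial 3·x^0·y^1 ↦ 3·X^0·Y^1·Z^2.
  monomial 3·x^0·y^0 ↦ 3·X^0·Y^0·Z^3.
Collecting: F(X, Y, Z) = -X**3 + 3*X**2*Y - 2*X**2*Z + X*Y**2 + 3*X*Y*Z - X*Z**2 + Y**3 + Y**2*Z + 3*Y*Z**2 + 3*Z**3.


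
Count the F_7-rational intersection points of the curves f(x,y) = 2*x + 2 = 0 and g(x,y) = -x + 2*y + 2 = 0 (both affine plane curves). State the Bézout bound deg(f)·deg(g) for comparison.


Common zeros: {(6, 2)}; count = 1; Bézout bound = 1.

deg(f) = 1, deg(g) = 1, so Bézout bound = 1.
Scan x ∈ F_7. For each x, list the y ∈ F_7 with f(x, y) ≡ 0 and those with g(x, y) ≡ 0 (mod 7); the common zeros in that column are the intersection.
  x = 0: f ≡ 0 at y ∈ ∅; g ≡ 0 at y ∈ {6}; common: ∅.
  x = 1: f ≡ 0 at y ∈ ∅; g ≡ 0 at y ∈ {3}; common: ∅.
  x = 2: f ≡ 0 at y ∈ ∅; g ≡ 0 at y ∈ {0}; common: ∅.
  x = 3: f ≡ 0 at y ∈ ∅; g ≡ 0 at y ∈ {4}; common: ∅.
  x = 4: f ≡ 0 at y ∈ ∅; g ≡ 0 at y ∈ {1}; common: ∅.
  x = 5: f ≡ 0 at y ∈ ∅; g ≡ 0 at y ∈ {5}; common: ∅.
  x = 6: f ≡ 0 at y ∈ {0, 1, 2, 3, 4, 5, 6}; g ≡ 0 at y ∈ {2}; common: {2}.
Collecting: common zeros = {(6, 2)}, so the count is 1.
Comparison with the Bézout bound: 1 ≤ 1 = deg(f)·deg(g), as expected for curves with no common component (the bound is attained).


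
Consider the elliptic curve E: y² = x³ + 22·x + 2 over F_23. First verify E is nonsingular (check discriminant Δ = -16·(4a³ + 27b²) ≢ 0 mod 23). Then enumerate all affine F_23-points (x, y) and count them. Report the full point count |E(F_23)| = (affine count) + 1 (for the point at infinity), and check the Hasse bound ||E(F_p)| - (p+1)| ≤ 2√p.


Affine points = {(0, 5), (0, 18), (1, 5), (1, 18), (2, 10), (2, 13), (3, 7), (3, 16), (4, 4), (4, 19), (7, 4), (7, 19), (8, 0), (9, 3), (9, 20), (10, 7), (10, 16), (12, 4), (12, 19), (13, 1), (13, 22), (14, 8), (14, 15), (15, 2), (15, 21), (20, 1), (20, 22), (22, 5), (22, 18)}; affine count = 29; |E(F_23)| = 30.

Discriminant check: Δ ∝ 4a³ + 27b² = 4·22³ + 27·2² = 4·10648 + 27·4 ≡ 12 (mod 23). Nonzero ⇒ E is nonsingular.
For each x ∈ F_23, compute rhs = x³ + 22·x + 2 mod 23, then count y ∈ F_23 with y² ≡ rhs.
  x = 0: rhs = 2, matching y values: 5, 18 (2 points).
  x = 1: rhs = 2, matching y values: 5, 18 (2 points).
  x = 2: rhs = 8, matching y values: 10, 13 (2 points).
  x = 3: rhs = 3, matching y values: 7, 16 (2 points).
  x = 4: rhs = 16, matching y values: 4, 19 (2 points).
  x = 5: rhs = 7, matching y values: none (0 points).
  x = 6: rhs = 5, matching y values: none (0 points).
  x = 7: rhs = 16, matching y values: 4, 19 (2 points).
  x = 8: rhs = 0, matching y values: 0 (1 points).
  x = 9: rhs = 9, matching y values: 3, 20 (2 points).
  x = 10: rhs = 3, matching y values: 7, 16 (2 points).
  x = 11: rhs = 11, matching y values: none (0 points).
  x = 12: rhs = 16, matching y values: 4, 19 (2 points).
  x = 13: rhs = 1, matching y values: 1, 22 (2 points).
  x = 14: rhs = 18, matching y values: 8, 15 (2 points).
  x = 15: rhs = 4, matching y values: 2, 21 (2 points).
  x = 16: rhs = 11, matching y values: none (0 points).
  x = 17: rhs = 22, matching y values: none (0 points).
  x = 18: rhs = 20, matching y values: none (0 points).
  x = 19: rhs = 11, matching y values: none (0 points).
  x = 20: rhs = 1, matching y values: 1, 22 (2 points).
  x = 21: rhs = 19, matching y values: none (0 points).
  x = 22: rhs = 2, matching y values: 5, 18 (2 points).
Total affine count: 29.
Full point count |E(F_23)| = 29 + 1 = 30.
Hasse bound: |30 − (23+1)| = |6| = 6 ≤ 2√23 ≈ 9.5917 ✓.


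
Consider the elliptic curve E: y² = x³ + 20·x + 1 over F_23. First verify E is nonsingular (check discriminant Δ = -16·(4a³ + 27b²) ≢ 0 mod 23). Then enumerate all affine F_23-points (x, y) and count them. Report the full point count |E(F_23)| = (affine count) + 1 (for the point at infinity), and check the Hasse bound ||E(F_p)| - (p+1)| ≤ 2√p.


Affine points = {(0, 1), (0, 22), (2, 7), (2, 16), (7, 1), (7, 22), (8, 11), (8, 12), (9, 6), (9, 17), (14, 9), (14, 14), (16, 1), (16, 22), (18, 11), (18, 12), (19, 8), (19, 15), (20, 11), (20, 12), (22, 7), (22, 16)}; affine count = 22; |E(F_23)| = 23.

Discriminant check: Δ ∝ 4a³ + 27b² = 4·20³ + 27·1² = 4·8000 + 27·1 ≡ 11 (mod 23). Nonzero ⇒ E is nonsingular.
For each x ∈ F_23, compute rhs = x³ + 20·x + 1 mod 23, then count y ∈ F_23 with y² ≡ rhs.
  x = 0: rhs = 1, matching y values: 1, 22 (2 points).
  x = 1: rhs = 22, matching y values: none (0 points).
  x = 2: rhs = 3, matching y values: 7, 16 (2 points).
  x = 3: rhs = 19, matching y values: none (0 points).
  x = 4: rhs = 7, matching y values: none (0 points).
  x = 5: rhs = 19, matching y values: none (0 points).
  x = 6: rhs = 15, matching y values: none (0 points).
  x = 7: rhs = 1, matching y values: 1, 22 (2 points).
  x = 8: rhs = 6, matching y values: 11, 12 (2 points).
  x = 9: rhs = 13, matching y values: 6, 17 (2 points).
  x = 10: rhs = 5, matching y values: none (0 points).
  x = 11: rhs = 11, matching y values: none (0 points).
  x = 12: rhs = 14, matching y values: none (0 points).
  x = 13: rhs = 20, matching y values: none (0 points).
  x = 14: rhs = 12, matching y values: 9, 14 (2 points).
  x = 15: rhs = 19, matching y values: none (0 points).
  x = 16: rhs = 1, matching y values: 1, 22 (2 points).
  x = 17: rhs = 10, matching y values: none (0 points).
  x = 18: rhs = 6, matching y values: 11, 12 (2 points).
  x = 19: rhs = 18, matching y values: 8, 15 (2 points).
  x = 20: rhs = 6, matching y values: 11, 12 (2 points).
  x = 21: rhs = 22, matching y values: none (0 points).
  x = 22: rhs = 3, matching y values: 7, 16 (2 points).
Total affine count: 22.
Full point count |E(F_23)| = 22 + 1 = 23.
Hasse bound: |23 − (23+1)| = |-1| = 1 ≤ 2√23 ≈ 9.5917 ✓.


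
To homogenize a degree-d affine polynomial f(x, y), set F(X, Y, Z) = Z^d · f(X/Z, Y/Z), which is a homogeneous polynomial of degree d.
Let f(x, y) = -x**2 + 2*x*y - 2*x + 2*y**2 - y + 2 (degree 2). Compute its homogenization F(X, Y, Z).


F(X, Y, Z) = -X**2 + 2*X*Y - 2*X*Z + 2*Y**2 - Y*Z + 2*Z**2

deg(f) = 2.
Substitute x = X/Z, y = Y/Z into f, then multiply by Z^2.
  monomial -1·x^2·y^0 ↦ -1·X^2·Y^0·Z^0.
  monomial 2·x^1·y^1 ↦ 2·X^1·Y^1·Z^0.
  monomial -2·x^1·y^0 ↦ -2·X^1·Y^0·Z^1.
  monomial 2·x^0·y^2 ↦ 2·X^0·Y^2·Z^0.
  monomial -1·x^0·y^1 ↦ -1·X^0·Y^1·Z^1.
  monomial 2·x^0·y^0 ↦ 2·X^0·Y^0·Z^2.
Collecting: F(X, Y, Z) = -X**2 + 2*X*Y - 2*X*Z + 2*Y**2 - Y*Z + 2*Z**2.


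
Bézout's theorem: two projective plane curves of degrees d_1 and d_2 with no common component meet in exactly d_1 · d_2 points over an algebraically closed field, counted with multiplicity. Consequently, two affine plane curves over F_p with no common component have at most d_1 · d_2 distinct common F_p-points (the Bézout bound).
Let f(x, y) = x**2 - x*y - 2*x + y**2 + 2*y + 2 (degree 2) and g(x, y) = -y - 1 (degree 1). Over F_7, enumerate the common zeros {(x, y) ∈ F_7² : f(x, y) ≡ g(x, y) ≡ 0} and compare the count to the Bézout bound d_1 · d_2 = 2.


Common zeros: {(3, 6), (5, 6)}; count = 2; Bézout bound = 2.

deg(f) = 2, deg(g) = 1, so Bézout bound = 2.
Scan x ∈ F_7. For each x, list the y ∈ F_7 with f(x, y) ≡ 0 and those with g(x, y) ≡ 0 (mod 7); the common zeros in that column are the intersection.
  x = 0: f ≡ 0 at y ∈ ∅; g ≡ 0 at y ∈ {6}; common: ∅.
  x = 1: f ≡ 0 at y ∈ {2, 4}; g ≡ 0 at y ∈ {6}; common: ∅.
  x = 2: f ≡ 0 at y ∈ ∅; g ≡ 0 at y ∈ {6}; common: ∅.
  x = 3: f ≡ 0 at y ∈ {2, 6}; g ≡ 0 at y ∈ {6}; common: {6}.
  x = 4: f ≡ 0 at y ∈ ∅; g ≡ 0 at y ∈ {6}; common: ∅.
  x = 5: f ≡ 0 at y ∈ {4, 6}; g ≡ 0 at y ∈ {6}; common: {6}.
  x = 6: f ≡ 0 at y ∈ ∅; g ≡ 0 at y ∈ {6}; common: ∅.
Collecting: common zeros = {(3, 6), (5, 6)}, so the count is 2.
Comparison with the Bézout bound: 2 ≤ 2 = deg(f)·deg(g), as expected for curves with no common component (the bound is attained).


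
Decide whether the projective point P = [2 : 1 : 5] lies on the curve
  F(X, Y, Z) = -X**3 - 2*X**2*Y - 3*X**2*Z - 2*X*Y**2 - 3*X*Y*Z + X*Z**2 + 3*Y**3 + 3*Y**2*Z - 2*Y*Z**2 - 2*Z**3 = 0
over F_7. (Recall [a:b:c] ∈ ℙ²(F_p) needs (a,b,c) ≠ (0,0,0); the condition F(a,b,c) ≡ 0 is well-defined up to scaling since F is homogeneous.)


F(2,1,5) ≡ 1 (mod 7); P is NOT on the curve.

Evaluate F(2, 1, 5) term-by-term (mod 7).
  -X**3 ↦ -1·8·1·1 = -8
  -2*X**2*Y ↦ -2·4·1·1 = -8
  -3*X**2*Z ↦ -3·4·1·5 = -60
  -2*X*Y**2 ↦ -2·2·1·1 = -4
  -3*X*Y*Z ↦ -3·2·1·5 = -30
  X*Z**2 ↦ 1·2·1·25 = 50
  3*Y**3 ↦ 3·1·1·1 = 3
  3*Y**2*Z ↦ 3·1·1·5 = 15
  -2*Y*Z**2 ↦ -2·1·1·25 = -50
  -2*Z**3 ↦ -2·1·1·125 = -250
Sum: F(2, 1, 5) = (-8) + (-8) + (-60) + (-4) + (-30) + (50) + (3) + (15) + (-50) + (-250) = -342.
Reducing mod 7: -342 ≡ 1 (mod 7).
Since F(a, b, c) ≡ 1 ≠ 0 (mod 7), P does NOT lie on the curve.


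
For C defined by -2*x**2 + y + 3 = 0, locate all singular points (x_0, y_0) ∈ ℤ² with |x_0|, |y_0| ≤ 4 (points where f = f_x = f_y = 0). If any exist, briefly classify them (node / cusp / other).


No singular points in the scanned grid; C is smooth there.

Compute partial derivatives:
  f_x = -4*x.
  f_y = 1.
f_y = 1 is a nonzero constant, so f_y never vanishes: no point (x, y) can satisfy f = f_x = f_y = 0. In particular no (x, y) ∈ {−4, ..., 4}² is singular; the curve is smooth.


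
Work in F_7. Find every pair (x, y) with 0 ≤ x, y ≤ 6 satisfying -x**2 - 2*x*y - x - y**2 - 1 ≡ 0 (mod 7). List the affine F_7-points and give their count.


Affine F_7-points: {(2, 0), (2, 3), (4, 0), (4, 6), (5, 1), (5, 3), (6, 1)}; count = 7.

For each of the 49 pairs (x, y) ∈ F_7², evaluate f(x, y) mod 7. Record the zeros.
  x = 0: [0↦6, 1↦5, 2↦2, 3↦4, 4↦4, 5↦2, 6↦5]  zeros at y ∈ ∅
  x = 1: [0↦4, 1↦1, 2↦3, 3↦3, 4↦1, 5↦4, 6↦5]  zeros at y ∈ ∅
  x = 2: [0↦0, 1↦2, 2↦2, 3↦0, 4↦3, 5↦4, 6↦3]  zeros at y ∈ {0, 3}
  x = 3: [0↦1, 1↦1, 2↦6, 3↦2, 4↦3, 5↦2, 6↦6]  zeros at y ∈ ∅
  x = 4: [0↦0, 1↦5, 2↦1, 3↦2, 4↦1, 5↦5, 6↦0]  zeros at y ∈ {0, 6}
  x = 5: [0↦4, 1↦0, 2↦1, 3↦0, 4↦4, 5↦6, 6↦6]  zeros at y ∈ {1, 3}
  x = 6: [0↦6, 1↦0, 2↦6, 3↦3, 4↦5, 5↦5, 6↦3]  zeros at y ∈ {1}
Collecting zeros: affine points = {(2, 0), (2, 3), (4, 0), (4, 6), (5, 1), (5, 3), (6, 1)}.
Total count |C(F_7)_aff| = 7.


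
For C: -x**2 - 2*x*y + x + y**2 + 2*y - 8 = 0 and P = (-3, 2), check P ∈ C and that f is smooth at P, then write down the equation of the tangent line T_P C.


Tangent line at P: 3*x + 12*y - 15 = 0.

Step 1: f(-3, 2) = 0, so P lies on C.
Step 2: partial derivatives
  f_x(x, y) = -2*x - 2*y + 1, f_y(x, y) = -2*x + 2*y + 2.
  f_x(P) = 3, f_y(P) = 12 (gradient nonzero, so P is smooth).
Step 3: tangent line at P: 3·(x − -3) + 12·(y − 2) = 0.
Expanding: 3*x + 12*y - 15 = 0.


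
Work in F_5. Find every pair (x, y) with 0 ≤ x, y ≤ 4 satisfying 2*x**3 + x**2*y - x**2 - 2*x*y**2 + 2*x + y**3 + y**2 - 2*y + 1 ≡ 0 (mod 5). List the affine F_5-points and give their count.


Affine F_5-points: {(3, 1), (3, 3)}; count = 2.

For each of the 25 pairs (x, y) ∈ F_5², evaluate f(x, y) mod 5. Record the zeros.
  x = 0: [0↦1, 1↦1, 2↦4, 3↦1, 4↦3]  zeros at y ∈ ∅
  x = 1: [0↦4, 1↦3, 2↦1, 3↦4, 4↦3]  zeros at y ∈ ∅
  x = 2: [0↦2, 1↦2, 2↦2, 3↦3, 4↦1]  zeros at y ∈ ∅
  x = 3: [0↦2, 1↦0, 2↦4, 3↦0, 4↦4]  zeros at y ∈ {1, 3}
  x = 4: [0↦1, 1↦4, 2↦4, 3↦2, 4↦4]  zeros at y ∈ ∅
Collecting zeros: affine points = {(3, 1), (3, 3)}.
Total count |C(F_5)_aff| = 2.


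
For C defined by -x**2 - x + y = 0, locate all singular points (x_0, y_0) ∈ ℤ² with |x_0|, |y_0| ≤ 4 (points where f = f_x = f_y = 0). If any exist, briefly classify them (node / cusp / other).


No singular points in the scanned grid; C is smooth there.

Compute partial derivatives:
  f_x = -2*x - 1.
  f_y = 1.
f_y = 1 is a nonzero constant, so f_y never vanishes: no point (x, y) can satisfy f = f_x = f_y = 0. In particular no (x, y) ∈ {−4, ..., 4}² is singular; the curve is smooth.


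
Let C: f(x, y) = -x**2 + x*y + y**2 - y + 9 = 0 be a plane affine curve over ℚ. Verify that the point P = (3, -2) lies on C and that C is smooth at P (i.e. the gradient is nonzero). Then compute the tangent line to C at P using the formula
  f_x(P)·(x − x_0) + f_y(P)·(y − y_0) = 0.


Tangent line at P: -8*x - 2*y + 20 = 0.

Step 1: f(3, -2) = 0, so P lies on C.
Step 2: partial derivatives
  f_x(x, y) = -2*x + y, f_y(x, y) = x + 2*y - 1.
  f_x(P) = -8, f_y(P) = -2 (gradient nonzero, so P is smooth).
Step 3: tangent line at P: -8·(x − 3) + -2·(y − -2) = 0.
Expanding: -8*x - 2*y + 20 = 0.


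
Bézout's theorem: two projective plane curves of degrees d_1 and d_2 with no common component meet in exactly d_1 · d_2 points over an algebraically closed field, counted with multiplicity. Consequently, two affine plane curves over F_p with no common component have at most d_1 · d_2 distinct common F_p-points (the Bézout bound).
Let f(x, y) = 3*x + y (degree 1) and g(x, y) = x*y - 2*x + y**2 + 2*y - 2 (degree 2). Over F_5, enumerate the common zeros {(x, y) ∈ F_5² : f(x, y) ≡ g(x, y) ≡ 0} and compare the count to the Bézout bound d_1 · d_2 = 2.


Common zeros: ∅; count = 0; Bézout bound = 2.

deg(f) = 1, deg(g) = 2, so Bézout bound = 2.
Scan x ∈ F_5. For each x, list the y ∈ F_5 with f(x, y) ≡ 0 and those with g(x, y) ≡ 0 (mod 5); the common zeros in that column are the intersection.
  x = 0: f ≡ 0 at y ∈ {0}; g ≡ 0 at y ∈ ∅; common: ∅.
  x = 1: f ≡ 0 at y ∈ {2}; g ≡ 0 at y ∈ {1}; common: ∅.
  x = 2: f ≡ 0 at y ∈ {4}; g ≡ 0 at y ∈ {3}; common: ∅.
  x = 3: f ≡ 0 at y ∈ {1}; g ≡ 0 at y ∈ ∅; common: ∅.
  x = 4: f ≡ 0 at y ∈ {3}; g ≡ 0 at y ∈ {0, 4}; common: ∅.
Collecting: common zeros = ∅, so the count is 0.
Comparison with the Bézout bound: 0 ≤ 2 = deg(f)·deg(g), as expected for curves with no common component (the affine F_5-count falls short of the bound because intersections may lie at infinity, over extension fields, or carry multiplicity).


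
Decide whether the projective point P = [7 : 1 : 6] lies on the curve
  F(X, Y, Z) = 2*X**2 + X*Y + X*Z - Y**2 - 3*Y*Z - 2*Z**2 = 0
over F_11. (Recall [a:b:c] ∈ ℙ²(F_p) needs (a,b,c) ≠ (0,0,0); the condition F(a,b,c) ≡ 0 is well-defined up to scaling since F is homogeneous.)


F(7,1,6) ≡ 1 (mod 11); P is NOT on the curve.

Evaluate F(7, 1, 6) term-by-term (mod 11).
  2*X**2 ↦ 2·49·1·1 = 98
  X*Y ↦ 1·7·1·1 = 7
  X*Z ↦ 1·7·1·6 = 42
  -Y**2 ↦ -1·1·1·1 = -1
  -3*Y*Z ↦ -3·1·1·6 = -18
  -2*Z**2 ↦ -2·1·1·36 = -72
Sum: F(7, 1, 6) = (98) + (7) + (42) + (-1) + (-18) + (-72) = 56.
Reducing mod 11: 56 ≡ 1 (mod 11).
Since F(a, b, c) ≡ 1 ≠ 0 (mod 11), P does NOT lie on the curve.


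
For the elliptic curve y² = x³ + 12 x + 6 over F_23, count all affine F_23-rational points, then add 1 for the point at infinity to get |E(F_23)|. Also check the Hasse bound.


Affine points = {(0, 11), (0, 12), (3, 0), (4, 7), (4, 16), (6, 8), (6, 15), (8, 4), (8, 19), (13, 6), (13, 17), (16, 4), (16, 19), (19, 3), (19, 20), (20, 9), (20, 14), (22, 4), (22, 19)}; affine count = 19; |E(F_23)| = 20.

Discriminant check: Δ ∝ 4a³ + 27b² = 4·12³ + 27·6² = 4·1728 + 27·36 ≡ 18 (mod 23). Nonzero ⇒ E is nonsingular.
For each x ∈ F_23, compute rhs = x³ + 12·x + 6 mod 23, then count y ∈ F_23 with y² ≡ rhs.
  x = 0: rhs = 6, matching y values: 11, 12 (2 points).
  x = 1: rhs = 19, matching y values: none (0 points).
  x = 2: rhs = 15, matching y values: none (0 points).
  x = 3: rhs = 0, matching y values: 0 (1 points).
  x = 4: rhs = 3, matching y values: 7, 16 (2 points).
  x = 5: rhs = 7, matching y values: none (0 points).
  x = 6: rhs = 18, matching y values: 8, 15 (2 points).
  x = 7: rhs = 19, matching y values: none (0 points).
  x = 8: rhs = 16, matching y values: 4, 19 (2 points).
  x = 9: rhs = 15, matching y values: none (0 points).
  x = 10: rhs = 22, matching y values: none (0 points).
  x = 11: rhs = 20, matching y values: none (0 points).
  x = 12: rhs = 15, matching y values: none (0 points).
  x = 13: rhs = 13, matching y values: 6, 17 (2 points).
  x = 14: rhs = 20, matching y values: none (0 points).
  x = 15: rhs = 19, matching y values: none (0 points).
  x = 16: rhs = 16, matching y values: 4, 19 (2 points).
  x = 17: rhs = 17, matching y values: none (0 points).
  x = 18: rhs = 5, matching y values: none (0 points).
  x = 19: rhs = 9, matching y values: 3, 20 (2 points).
  x = 20: rhs = 12, matching y values: 9, 14 (2 points).
  x = 21: rhs = 20, matching y values: none (0 points).
  x = 22: rhs = 16, matching y values: 4, 19 (2 points).
Total affine count: 19.
Full point count |E(F_23)| = 19 + 1 = 20.
Hasse bound: |20 − (23+1)| = |-4| = 4 ≤ 2√23 ≈ 9.5917 ✓.


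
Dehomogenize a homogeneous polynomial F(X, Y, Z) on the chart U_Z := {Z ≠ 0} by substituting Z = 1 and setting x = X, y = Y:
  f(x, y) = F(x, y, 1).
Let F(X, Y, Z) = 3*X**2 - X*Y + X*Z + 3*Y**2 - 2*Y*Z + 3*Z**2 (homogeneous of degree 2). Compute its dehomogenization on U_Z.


f(x, y) = 3*x**2 - x*y + x + 3*y**2 - 2*y + 3

On U_Z we set Z = 1. Each monomial c·X^i·Y^j·Z^k in F becomes c·x^i·y^j·1^k = c·x^i·y^j.
Substituting Z = 1: F(X, Y, 1) = 3*x**2 - x*y + x + 3*y**2 - 2*y + 3.
Note: deg(f) ≤ deg(F) = 2; strict inequality happens when F is divisible by Z (lost terms).


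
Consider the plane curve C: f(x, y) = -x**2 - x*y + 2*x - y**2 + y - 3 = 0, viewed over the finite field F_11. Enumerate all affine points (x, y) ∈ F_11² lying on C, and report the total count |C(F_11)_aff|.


Affine F_11-points: {(0, 6), (1, 3), (1, 8), (2, 5), (4, 0), (4, 8), (6, 1), (6, 5), (7, 6), (7, 10), (9, 0), (9, 3)}; count = 12.

For each of the 121 pairs (x, y) ∈ F_11², evaluate f(x, y) mod 11. Record the zeros.
  x = 0: [0↦8, 1↦8, 2↦6, 3↦2, 4↦7, 5↦10, 6↦0, 7↦10, 8↦7, 9↦2, 10↦6]  zeros at y ∈ {6}
  x = 1: [0↦9, 1↦8, 2↦5, 3↦0, 4↦4, 5↦6, 6↦6, 7↦4, 8↦0, 9↦5, 10↦8]  zeros at y ∈ {3, 8}
  x = 2: [0↦8, 1↦6, 2↦2, 3↦7, 4↦10, 5↦0, 6↦10, 7↦7, 8↦2, 9↦6, 10↦8]  zeros at y ∈ {5}
  x = 3: [0↦5, 1↦2, 2↦8, 3↦1, 4↦3, 5↦3, 6↦1, 7↦8, 8↦2, 9↦5, 10↦6]  zeros at y ∈ ∅
  x = 4: [0↦0, 1↦7, 2↦1, 3↦4, 4↦5, 5↦4, 6↦1, 7↦7, 8↦0, 9↦2, 10↦2]  zeros at y ∈ {0, 8}
  x = 5: [0↦4, 1↦10, 2↦3, 3↦5, 4↦5, 5↦3, 6↦10, 7↦4, 8↦7, 9↦8, 10↦7]  zeros at y ∈ ∅
  x = 6: [0↦6, 1↦0, 2↦3, 3↦4, 4↦3, 5↦0, 6↦6, 7↦10, 8↦1, 9↦1, 10↦10]  zeros at y ∈ {1, 5}
  x = 7: [0↦6, 1↦10, 2↦1, 3↦1, 4↦10, 5↦6, 6↦0, 7↦3, 8↦4, 9↦3, 10↦0]  zeros at y ∈ {6, 10}
  x = 8: [0↦4, 1↦7, 2↦8, 3↦7, 4↦4, 5↦10, 6↦3, 7↦5, 8↦5, 9↦3, 10↦10]  zeros at y ∈ ∅
  x = 9: [0↦0, 1↦2, 2↦2, 3↦0, 4↦7, 5↦1, 6↦4, 7↦5, 8↦4, 9↦1, 10↦7]  zeros at y ∈ {0, 3}
  x = 10: [0↦5, 1↦6, 2↦5, 3↦2, 4↦8, 5↦1, 6↦3, 7↦3, 8↦1, 9↦8, 10↦2]  zeros at y ∈ ∅
Collecting zeros: affine points = {(0, 6), (1, 3), (1, 8), (2, 5), (4, 0), (4, 8), (6, 1), (6, 5), (7, 6), (7, 10), (9, 0), (9, 3)}.
Total count |C(F_11)_aff| = 12.


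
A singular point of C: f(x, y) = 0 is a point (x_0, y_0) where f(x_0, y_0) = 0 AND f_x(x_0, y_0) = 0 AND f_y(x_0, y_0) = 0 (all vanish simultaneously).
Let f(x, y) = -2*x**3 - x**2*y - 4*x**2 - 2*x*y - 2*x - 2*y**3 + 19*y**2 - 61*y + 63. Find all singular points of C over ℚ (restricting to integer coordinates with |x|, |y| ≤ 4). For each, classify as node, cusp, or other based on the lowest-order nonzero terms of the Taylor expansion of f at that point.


Singular points: {(-1, 3)}; classification: node.

Compute partial derivatives:
  f_x = -6*x**2 - 2*x*y - 8*x - 2*y - 2.
  f_y = -x**2 - 2*x - 6*y**2 + 38*y - 61.
Scan x_0 ∈ {−4, ..., 4}. For each x_0, f_y(x_0, y) is a polynomial in y; find its integer roots y ∈ {−4, ..., 4}, then test f_x and f at those candidates.
  x = -4: f_y(-4, y) = -6*y**2 + 38*y - 69; no integer root y with |y| ≤ 4.
  x = -3: f_y(-3, y) = -6*y**2 + 38*y - 64; no integer root y with |y| ≤ 4.
  x = -2: f_y(-2, y) = -6*y**2 + 38*y - 61; no integer root y with |y| ≤ 4.
  x = -1: f_y(-1, y) = -6*y**2 + 38*y - 60; vanishes at y ∈ {3}. (-1, 3): f_x = 0, f = 0 — SINGULAR.
  x = 0: f_y(0, y) = -6*y**2 + 38*y - 61; no integer root y with |y| ≤ 4.
  x = 1: f_y(1, y) = -6*y**2 + 38*y - 64; no integer root y with |y| ≤ 4.
  x = 2: f_y(2, y) = -6*y**2 + 38*y - 69; no integer root y with |y| ≤ 4.
  x = 3: f_y(3, y) = -6*y**2 + 38*y - 76; no integer root y with |y| ≤ 4.
  x = 4: f_y(4, y) = -6*y**2 + 38*y - 85; no integer root y with |y| ≤ 4.
Only singular point on the grid: (-1, 3).
Classify: substitute x = -1 + u, y = 3 + v and expand: f = -2*u**3 - u**2*v - u**2 - 2*v**3 + v**2.
No constant or linear terms (consistent with a singular point). Quadratic part: -u**2 + v**2. Cubic part: -2*u**3 - u**2*v - 2*v**3.
The quadratic part v**2 - u**2 = (v − u)(v + u) splits into two distinct linear factors, so there are two distinct tangent lines y − 3 = ±(x − -1) — this is a node (ordinary double point).
Classification: node.


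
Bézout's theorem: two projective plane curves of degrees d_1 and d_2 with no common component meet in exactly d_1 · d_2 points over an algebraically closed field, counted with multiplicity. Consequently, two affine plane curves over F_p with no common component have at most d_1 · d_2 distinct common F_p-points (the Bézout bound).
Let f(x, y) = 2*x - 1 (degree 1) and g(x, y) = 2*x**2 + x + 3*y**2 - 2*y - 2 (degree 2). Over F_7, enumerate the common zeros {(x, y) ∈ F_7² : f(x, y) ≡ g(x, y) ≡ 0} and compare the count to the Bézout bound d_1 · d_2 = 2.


Common zeros: {(4, 1), (4, 2)}; count = 2; Bézout bound = 2.

deg(f) = 1, deg(g) = 2, so Bézout bound = 2.
Scan x ∈ F_7. For each x, list the y ∈ F_7 with f(x, y) ≡ 0 and those with g(x, y) ≡ 0 (mod 7); the common zeros in that column are the intersection.
  x = 0: f ≡ 0 at y ∈ ∅; g ≡ 0 at y ∈ {5}; common: ∅.
  x = 1: f ≡ 0 at y ∈ ∅; g ≡ 0 at y ∈ ∅; common: ∅.
  x = 2: f ≡ 0 at y ∈ ∅; g ≡ 0 at y ∈ ∅; common: ∅.
  x = 3: f ≡ 0 at y ∈ ∅; g ≡ 0 at y ∈ {5}; common: ∅.
  x = 4: f ≡ 0 at y ∈ {0, 1, 2, 3, 4, 5, 6}; g ≡ 0 at y ∈ {1, 2}; common: {1, 2}.
  x = 5: f ≡ 0 at y ∈ ∅; g ≡ 0 at y ∈ ∅; common: ∅.
  x = 6: f ≡ 0 at y ∈ ∅; g ≡ 0 at y ∈ {1, 2}; common: ∅.
Collecting: common zeros = {(4, 1), (4, 2)}, so the count is 2.
Comparison with the Bézout bound: 2 ≤ 2 = deg(f)·deg(g), as expected for curves with no common component (the bound is attained).


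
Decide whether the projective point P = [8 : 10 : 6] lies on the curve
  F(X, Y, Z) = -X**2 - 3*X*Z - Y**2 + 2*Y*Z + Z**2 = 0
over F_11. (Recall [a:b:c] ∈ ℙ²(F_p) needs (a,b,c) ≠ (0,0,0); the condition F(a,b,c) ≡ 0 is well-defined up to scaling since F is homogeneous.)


F(8,10,6) ≡ 2 (mod 11); P is NOT on the curve.

Evaluate F(8, 10, 6) term-by-term (mod 11).
  -X**2 ↦ -1·64·1·1 = -64
  -3*X*Z ↦ -3·8·1·6 = -144
  -Y**2 ↦ -1·1·100·1 = -100
  2*Y*Z ↦ 2·1·10·6 = 120
  Z**2 ↦ 1·1·1·36 = 36
Sum: F(8, 10, 6) = (-64) + (-144) + (-100) + (120) + (36) = -152.
Reducing mod 11: -152 ≡ 2 (mod 11).
Since F(a, b, c) ≡ 2 ≠ 0 (mod 11), P does NOT lie on the curve.


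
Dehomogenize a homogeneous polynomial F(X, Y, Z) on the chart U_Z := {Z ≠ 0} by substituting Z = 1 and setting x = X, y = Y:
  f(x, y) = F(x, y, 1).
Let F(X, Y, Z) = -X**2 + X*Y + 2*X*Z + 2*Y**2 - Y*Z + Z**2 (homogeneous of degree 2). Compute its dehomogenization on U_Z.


f(x, y) = -x**2 + x*y + 2*x + 2*y**2 - y + 1

On U_Z we set Z = 1. Each monomial c·X^i·Y^j·Z^k in F becomes c·x^i·y^j·1^k = c·x^i·y^j.
Substituting Z = 1: F(X, Y, 1) = -x**2 + x*y + 2*x + 2*y**2 - y + 1.
Note: deg(f) ≤ deg(F) = 2; strict inequality happens when F is divisible by Z (lost terms).
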